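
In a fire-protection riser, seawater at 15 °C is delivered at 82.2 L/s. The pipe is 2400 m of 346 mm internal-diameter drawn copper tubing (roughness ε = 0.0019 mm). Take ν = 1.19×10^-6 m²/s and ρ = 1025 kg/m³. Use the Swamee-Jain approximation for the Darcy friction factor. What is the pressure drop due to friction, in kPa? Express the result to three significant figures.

V = 4Q/(πD²) = 4·0.0822/(π·0.346²) = 0.8742 m/s
Re = VD/ν = 0.8742·0.346/1.19×10^-6 = 2.54×10^5 → turbulent
ε/D = 0.0019/346 = 5.49×10^-6
Swamee-Jain: f = 0.01489
h_f = f(L/D)V²/(2g) = 0.01489·(2400/0.346)·0.8742²/(2·9.81) = 4.023 m
Δp = ρg·h_f = 1025·9.81·4.023 = 40.46 kPa

Δp ≈ 40.5 kPa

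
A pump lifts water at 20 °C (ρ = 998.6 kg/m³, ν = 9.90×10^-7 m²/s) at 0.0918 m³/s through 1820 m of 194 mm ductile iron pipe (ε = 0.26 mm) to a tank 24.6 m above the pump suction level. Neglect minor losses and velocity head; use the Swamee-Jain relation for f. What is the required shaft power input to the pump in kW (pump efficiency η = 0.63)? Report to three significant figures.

V = 4Q/(πD²) = 3.106 m/s; Re = 6.09×10^5; ε/D = 0.00134; f = 0.02162
h_f = f(L/D)V²/2g = 99.73 m
Total head H = z + h_f = 24.6 + 99.73 = 124.3 m
P_hyd = ρgQH = 998.6·9.81·0.0918·124.3 = 111.8 kW
P_shaft = P_hyd/η = 111.8/0.63 = 177.5 kW

P_shaft ≈ 177 kW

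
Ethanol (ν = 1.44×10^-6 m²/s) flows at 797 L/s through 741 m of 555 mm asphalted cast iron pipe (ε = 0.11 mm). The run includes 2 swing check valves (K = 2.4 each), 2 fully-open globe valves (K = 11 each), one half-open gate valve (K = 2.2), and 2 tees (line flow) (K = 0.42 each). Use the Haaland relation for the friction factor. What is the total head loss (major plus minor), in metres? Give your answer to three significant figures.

H_L ≈ 27.2 m

V = 4Q/(πD²) = 3.294 m/s; V²/2g = 0.5532 m
Re = 1.27×10^6, ε/D = 1.98×10^-4 → f = 0.01441 (Haaland)
Major: h_f = f(L/D)·V²/2g = 0.01441·1335·0.5532 = 10.65 m
Minor: ΣK = 29.8; h_m = ΣK·V²/2g = 16.51 m
Total H_L = 10.65 + 16.51 = 27.15 m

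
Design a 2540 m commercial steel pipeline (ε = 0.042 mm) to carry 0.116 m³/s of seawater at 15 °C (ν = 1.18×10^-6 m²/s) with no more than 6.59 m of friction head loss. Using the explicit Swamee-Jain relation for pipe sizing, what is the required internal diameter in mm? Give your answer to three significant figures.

D ≈ 370 mm

Swamee-Jain (Type III): D = 0.66·[ε^1.25·(LQ²/(gh_f))^4.75 + ν·Q^9.4·(L/(gh_f))^5.2]^0.04
LQ²/(gh_f) = 0.5287; L/(gh_f) = 39.29
Term 1 = ε^1.25·(…)^4.75 = 1.64×10^-7; Term 2 = ν·Q^9.4·(…)^5.2 = 3.70×10^-7
D = 0.66·(1.64×10^-7 + 3.70×10^-7)^0.04 = 0.3704 m = 370 mm
Check: V = 1.08 m/s, Re = 3.38×10^5, f = 0.01532, h_f = 6.21 m ≈ 6.59 m ✓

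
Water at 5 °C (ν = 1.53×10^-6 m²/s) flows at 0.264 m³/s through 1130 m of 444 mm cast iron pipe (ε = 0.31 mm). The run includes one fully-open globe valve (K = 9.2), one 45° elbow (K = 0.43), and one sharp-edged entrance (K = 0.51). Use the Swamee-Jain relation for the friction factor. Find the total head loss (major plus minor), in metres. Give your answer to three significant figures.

H_L ≈ 8.64 m

V = 4Q/(πD²) = 1.705 m/s; V²/2g = 0.1482 m
Re = 4.95×10^5, ε/D = 6.98×10^-4 → f = 0.01892 (Swamee-Jain)
Major: h_f = f(L/D)·V²/2g = 0.01892·2545·0.1482 = 7.136 m
Minor: ΣK = 10.1; h_m = ΣK·V²/2g = 1.503 m
Total H_L = 7.136 + 1.503 = 8.638 m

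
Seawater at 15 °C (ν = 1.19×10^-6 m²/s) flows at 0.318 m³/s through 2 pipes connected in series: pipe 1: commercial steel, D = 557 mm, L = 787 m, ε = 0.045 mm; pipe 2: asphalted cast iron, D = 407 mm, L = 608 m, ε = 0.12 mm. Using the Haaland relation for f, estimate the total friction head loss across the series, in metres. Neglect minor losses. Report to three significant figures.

H ≈ 8.81 m

Pipe 1: V = 1.305 m/s, Re = 6.11×10^5, ε/D = 8.08×10^-5, f = 0.01371, h_1 = f(L/D)V²/2g = 1.682 m
Pipe 2: V = 2.444 m/s, Re = 8.36×10^5, ε/D = 2.95×10^-4, f = 0.01567, h_2 = f(L/D)V²/2g = 7.128 m
Series → Q common, losses add: H = Σh = 8.810 m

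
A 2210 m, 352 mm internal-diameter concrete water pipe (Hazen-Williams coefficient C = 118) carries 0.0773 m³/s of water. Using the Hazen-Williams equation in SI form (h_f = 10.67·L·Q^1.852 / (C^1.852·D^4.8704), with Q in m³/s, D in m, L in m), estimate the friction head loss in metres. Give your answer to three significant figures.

h_f = 10.67·2210·0.0773^1.852 / (118^1.852·0.352^4.8704) = 4.840 m

h_f ≈ 4.84 m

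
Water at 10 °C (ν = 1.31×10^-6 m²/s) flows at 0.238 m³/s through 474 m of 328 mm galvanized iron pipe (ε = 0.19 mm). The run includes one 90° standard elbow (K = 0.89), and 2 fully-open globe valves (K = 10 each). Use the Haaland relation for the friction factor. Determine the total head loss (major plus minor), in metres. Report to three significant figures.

H_L ≈ 18.9 m

V = 4Q/(πD²) = 2.817 m/s; V²/2g = 0.4044 m
Re = 7.05×10^5, ε/D = 5.79×10^-4 → f = 0.01785 (Haaland)
Major: h_f = f(L/D)·V²/2g = 0.01785·1445·0.4044 = 10.43 m
Minor: ΣK = 20.9; h_m = ΣK·V²/2g = 8.447 m
Total H_L = 10.43 + 8.447 = 18.88 m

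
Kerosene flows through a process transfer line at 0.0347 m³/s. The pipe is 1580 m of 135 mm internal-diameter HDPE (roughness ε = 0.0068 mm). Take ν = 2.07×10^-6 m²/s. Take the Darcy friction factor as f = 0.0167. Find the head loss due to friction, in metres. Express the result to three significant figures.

V = 4Q/(πD²) = 4·0.0347/(π·0.135²) = 2.424 m/s
h_f = f(L/D)V²/(2g) = 0.01670·(1580/0.135)·2.424²/(2·9.81) = 58.54 m

h_f ≈ 58.5 m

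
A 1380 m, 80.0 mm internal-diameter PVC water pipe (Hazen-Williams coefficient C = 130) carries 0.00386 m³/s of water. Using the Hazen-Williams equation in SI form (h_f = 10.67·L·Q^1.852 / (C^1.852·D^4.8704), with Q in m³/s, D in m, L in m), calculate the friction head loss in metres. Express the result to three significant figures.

h_f ≈ 13.4 m

h_f = 10.67·1380·0.00386^1.852 / (130^1.852·0.0800^4.8704) = 13.36 m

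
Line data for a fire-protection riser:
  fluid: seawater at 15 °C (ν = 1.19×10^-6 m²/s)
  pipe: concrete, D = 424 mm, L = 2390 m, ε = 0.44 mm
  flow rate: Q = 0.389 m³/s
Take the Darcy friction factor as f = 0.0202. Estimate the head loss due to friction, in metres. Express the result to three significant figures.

h_f ≈ 44.0 m

V = 4Q/(πD²) = 4·0.389/(π·0.424²) = 2.755 m/s
h_f = f(L/D)V²/(2g) = 0.02020·(2390/0.424)·2.755²/(2·9.81) = 44.05 m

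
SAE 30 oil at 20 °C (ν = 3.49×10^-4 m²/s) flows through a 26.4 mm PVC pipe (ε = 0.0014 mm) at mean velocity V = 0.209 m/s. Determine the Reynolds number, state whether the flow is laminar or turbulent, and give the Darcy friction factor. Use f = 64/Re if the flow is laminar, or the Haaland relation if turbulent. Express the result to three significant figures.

Re = VD/ν = 0.2090·0.0264/3.49×10^-4 = 15.8
Re < 2300 → laminar → f = 64/Re = 4.048

Re ≈ 15.8; laminar; f = 64/Re ≈ 4.05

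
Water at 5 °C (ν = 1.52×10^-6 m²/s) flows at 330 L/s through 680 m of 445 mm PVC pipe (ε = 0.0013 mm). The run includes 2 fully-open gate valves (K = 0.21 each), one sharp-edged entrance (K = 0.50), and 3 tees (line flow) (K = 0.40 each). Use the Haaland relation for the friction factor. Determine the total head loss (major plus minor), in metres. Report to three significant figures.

H_L ≈ 4.91 m

V = 4Q/(πD²) = 2.122 m/s; V²/2g = 0.2295 m
Re = 6.21×10^5, ε/D = 2.92×10^-6 → f = 0.01261 (Haaland)
Major: h_f = f(L/D)·V²/2g = 0.01261·1528·0.2295 = 4.421 m
Minor: ΣK = 2.12; h_m = ΣK·V²/2g = 0.4865 m
Total H_L = 4.421 + 0.4865 = 4.907 m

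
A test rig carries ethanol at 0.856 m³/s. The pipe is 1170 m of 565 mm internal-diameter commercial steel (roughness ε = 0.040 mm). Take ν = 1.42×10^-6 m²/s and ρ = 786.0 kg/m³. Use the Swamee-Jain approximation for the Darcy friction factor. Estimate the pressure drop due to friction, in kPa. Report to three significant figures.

Δp ≈ 120 kPa

V = 4Q/(πD²) = 4·0.856/(π·0.565²) = 3.414 m/s
Re = VD/ν = 3.414·0.565/1.42×10^-6 = 1.36×10^6 → turbulent
ε/D = 0.040/565 = 7.08×10^-5
Swamee-Jain: f = 0.01269
h_f = f(L/D)V²/(2g) = 0.01269·(1170/0.565)·3.414²/(2·9.81) = 15.62 m
Δp = ρg·h_f = 786.0·9.81·15.62 = 120.4 kPa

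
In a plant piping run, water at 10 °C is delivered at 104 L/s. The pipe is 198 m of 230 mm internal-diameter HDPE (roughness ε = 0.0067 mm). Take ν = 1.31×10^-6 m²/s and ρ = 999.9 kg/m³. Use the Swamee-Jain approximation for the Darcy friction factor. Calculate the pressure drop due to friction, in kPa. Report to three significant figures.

V = 4Q/(πD²) = 4·0.104/(π·0.230²) = 2.503 m/s
Re = VD/ν = 2.503·0.230/1.31×10^-6 = 4.39×10^5 → turbulent
ε/D = 0.0067/230 = 2.91×10^-5
Swamee-Jain: f = 0.01382
h_f = f(L/D)V²/(2g) = 0.01382·(198/0.230)·2.503²/(2·9.81) = 3.799 m
Δp = ρg·h_f = 999.9·9.81·3.799 = 37.26 kPa

Δp ≈ 37.3 kPa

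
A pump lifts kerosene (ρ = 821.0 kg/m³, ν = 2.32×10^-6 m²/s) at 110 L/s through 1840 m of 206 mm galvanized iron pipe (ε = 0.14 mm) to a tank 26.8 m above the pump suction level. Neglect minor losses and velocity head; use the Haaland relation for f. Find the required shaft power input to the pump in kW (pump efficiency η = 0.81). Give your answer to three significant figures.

V = 4Q/(πD²) = 3.300 m/s; Re = 2.93×10^5; ε/D = 6.80×10^-4; f = 0.01907
h_f = f(L/D)V²/2g = 94.57 m
Total head H = z + h_f = 26.8 + 94.57 = 121.4 m
P_hyd = ρgQH = 821.0·9.81·0.110·121.4 = 107.5 kW
P_shaft = P_hyd/η = 107.5/0.81 = 132.7 kW

P_shaft ≈ 133 kW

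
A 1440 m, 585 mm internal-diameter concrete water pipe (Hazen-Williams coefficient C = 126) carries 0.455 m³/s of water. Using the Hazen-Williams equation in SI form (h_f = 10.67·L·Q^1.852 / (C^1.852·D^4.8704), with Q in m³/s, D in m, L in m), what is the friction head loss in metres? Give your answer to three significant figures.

h_f ≈ 6.27 m

h_f = 10.67·1440·0.455^1.852 / (126^1.852·0.585^4.8704) = 6.271 m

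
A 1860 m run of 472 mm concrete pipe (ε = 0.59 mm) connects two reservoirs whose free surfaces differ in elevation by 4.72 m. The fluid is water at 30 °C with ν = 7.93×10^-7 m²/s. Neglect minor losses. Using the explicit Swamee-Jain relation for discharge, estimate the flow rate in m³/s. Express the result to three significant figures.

Q ≈ 0.184 m³/s

Swamee-Jain (Type II): Q = -0.965·√(gD⁵h_f/L)·ln[ε/(3.7D) + √(3.17ν²L/(gD³h_f))]
√(gD⁵h_f/L) = √(9.81·0.472⁵·4.72/1860) = 0.02415
ε/(3.7D) = 3.38×10^-4; √(3.17ν²L/(gD³h_f)) = 2.76×10^-5
Q = -0.965·0.02415·ln(3.654×10^-4) = 0.1844 m³/s
Check: V = 1.05 m/s, Re = 6.27×10^5, f = 0.02127, h_f = 4.75 m ≈ 4.72 m ✓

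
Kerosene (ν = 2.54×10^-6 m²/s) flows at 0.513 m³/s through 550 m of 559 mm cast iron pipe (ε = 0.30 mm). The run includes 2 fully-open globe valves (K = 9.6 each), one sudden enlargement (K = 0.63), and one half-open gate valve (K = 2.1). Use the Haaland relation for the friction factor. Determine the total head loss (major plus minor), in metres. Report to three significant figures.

H_L ≈ 8.80 m

V = 4Q/(πD²) = 2.090 m/s; V²/2g = 0.2227 m
Re = 4.60×10^5, ε/D = 5.37×10^-4 → f = 0.01787 (Haaland)
Major: h_f = f(L/D)·V²/2g = 0.01787·983.9·0.2227 = 3.916 m
Minor: ΣK = 21.9; h_m = ΣK·V²/2g = 4.884 m
Total H_L = 3.916 + 4.884 = 8.799 m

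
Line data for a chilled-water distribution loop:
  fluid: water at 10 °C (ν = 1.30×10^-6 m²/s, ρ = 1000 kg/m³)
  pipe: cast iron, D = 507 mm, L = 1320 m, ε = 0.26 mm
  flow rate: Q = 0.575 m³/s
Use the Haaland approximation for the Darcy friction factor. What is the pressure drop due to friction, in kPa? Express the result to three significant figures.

V = 4Q/(πD²) = 4·0.575/(π·0.507²) = 2.848 m/s
Re = VD/ν = 2.848·0.507/1.30×10^-6 = 1.11×10^6 → turbulent
ε/D = 0.26/507 = 5.13×10^-4
Haaland: f = 0.01722
h_f = f(L/D)V²/(2g) = 0.01722·(1320/0.507)·2.848²/(2·9.81) = 18.53 m
Δp = ρg·h_f = 1000·9.81·18.53 = 181.8 kPa

Δp ≈ 182 kPa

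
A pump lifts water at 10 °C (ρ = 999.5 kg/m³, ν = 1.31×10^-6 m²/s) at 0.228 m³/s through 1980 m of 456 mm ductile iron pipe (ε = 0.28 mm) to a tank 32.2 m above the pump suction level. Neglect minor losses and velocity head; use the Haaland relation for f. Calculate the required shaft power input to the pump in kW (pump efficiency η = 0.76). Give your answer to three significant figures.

V = 4Q/(πD²) = 1.396 m/s; Re = 4.86×10^5; ε/D = 6.14×10^-4; f = 0.01829
h_f = f(L/D)V²/2g = 7.887 m
Total head H = z + h_f = 32.2 + 7.887 = 40.09 m
P_hyd = ρgQH = 999.5·9.81·0.228·40.09 = 89.62 kW
P_shaft = P_hyd/η = 89.62/0.76 = 117.9 kW

P_shaft ≈ 118 kW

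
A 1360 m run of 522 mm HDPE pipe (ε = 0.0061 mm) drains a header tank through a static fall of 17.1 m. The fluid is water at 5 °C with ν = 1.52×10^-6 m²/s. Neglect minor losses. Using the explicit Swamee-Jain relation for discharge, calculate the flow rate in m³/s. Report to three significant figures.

Q ≈ 0.711 m³/s

Swamee-Jain (Type II): Q = -0.965·√(gD⁵h_f/L)·ln[ε/(3.7D) + √(3.17ν²L/(gD³h_f))]
√(gD⁵h_f/L) = √(9.81·0.522⁵·17.1/1360) = 0.06914
ε/(3.7D) = 3.16×10^-6; √(3.17ν²L/(gD³h_f)) = 2.04×10^-5
Q = -0.965·0.06914·ln(2.359×10^-5) = 0.7109 m³/s
Check: V = 3.32 m/s, Re = 1.14×10^6, f = 0.01166, h_f = 17.1 m ≈ 17.1 m ✓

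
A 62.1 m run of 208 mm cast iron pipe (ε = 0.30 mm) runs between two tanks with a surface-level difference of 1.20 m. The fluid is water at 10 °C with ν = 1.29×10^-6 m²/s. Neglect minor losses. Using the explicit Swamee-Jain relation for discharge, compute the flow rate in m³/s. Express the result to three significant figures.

Swamee-Jain (Type II): Q = -0.965·√(gD⁵h_f/L)·ln[ε/(3.7D) + √(3.17ν²L/(gD³h_f))]
√(gD⁵h_f/L) = √(9.81·0.208⁵·1.20/62.1) = 0.008591
ε/(3.7D) = 3.90×10^-4; √(3.17ν²L/(gD³h_f)) = 5.56×10^-5
Q = -0.965·0.008591·ln(4.454×10^-4) = 0.06397 m³/s
Check: V = 1.88 m/s, Re = 3.04×10^5, f = 0.02240, h_f = 1.21 m ≈ 1.20 m ✓

Q ≈ 0.0640 m³/s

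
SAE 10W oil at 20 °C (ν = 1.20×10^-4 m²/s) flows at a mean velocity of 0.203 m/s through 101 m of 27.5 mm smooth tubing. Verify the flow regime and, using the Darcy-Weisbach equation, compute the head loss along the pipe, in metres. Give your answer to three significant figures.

Re = VD/ν = 0.203·0.02750/1.20×10^-4 = 46.5 → laminar (Re < 2300)
f = 64/Re = 1.376
h_f = f(L/D)V²/(2g) = 1.376·(101/0.02750)·0.203²/(2·9.81) = 10.61 m

h_f ≈ 10.6 m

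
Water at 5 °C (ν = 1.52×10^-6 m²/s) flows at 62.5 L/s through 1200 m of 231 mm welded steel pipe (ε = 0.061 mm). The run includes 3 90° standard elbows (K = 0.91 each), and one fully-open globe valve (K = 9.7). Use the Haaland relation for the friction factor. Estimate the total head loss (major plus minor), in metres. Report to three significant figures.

H_L ≈ 11.4 m

V = 4Q/(πD²) = 1.491 m/s; V²/2g = 0.1134 m
Re = 2.27×10^5, ε/D = 2.64×10^-4 → f = 0.01704 (Haaland)
Major: h_f = f(L/D)·V²/2g = 0.01704·5195·0.1134 = 10.03 m
Minor: ΣK = 12.4; h_m = ΣK·V²/2g = 1.409 m
Total H_L = 10.03 + 1.409 = 11.44 m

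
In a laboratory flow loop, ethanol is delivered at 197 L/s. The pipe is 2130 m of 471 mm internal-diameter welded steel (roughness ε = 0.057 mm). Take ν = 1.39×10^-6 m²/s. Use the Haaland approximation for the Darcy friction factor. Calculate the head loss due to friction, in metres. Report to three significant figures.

V = 4Q/(πD²) = 4·0.197/(π·0.471²) = 1.131 m/s
Re = VD/ν = 1.131·0.471/1.39×10^-6 = 3.83×10^5 → turbulent
ε/D = 0.057/471 = 1.21×10^-4
Haaland: f = 0.01494
h_f = f(L/D)V²/(2g) = 0.01494·(2130/0.471)·1.131²/(2·9.81) = 4.403 m

h_f ≈ 4.40 m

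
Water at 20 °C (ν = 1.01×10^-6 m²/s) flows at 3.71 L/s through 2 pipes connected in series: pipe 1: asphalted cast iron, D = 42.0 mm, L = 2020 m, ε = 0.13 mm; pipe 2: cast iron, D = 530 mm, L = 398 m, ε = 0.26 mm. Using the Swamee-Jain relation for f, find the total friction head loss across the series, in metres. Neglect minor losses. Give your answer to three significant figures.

H ≈ 488 m

Pipe 1: V = 2.678 m/s, Re = 1.11×10^5, ε/D = 0.00310, f = 0.02779, h_1 = f(L/D)V²/2g = 488.5 m
Pipe 2: V = 0.01682 m/s, Re = 8820, ε/D = 4.91×10^-4, f = 0.03287, h_2 = f(L/D)V²/2g = 3.558×10^-4 m
Series → Q common, losses add: H = Σh = 488.5 m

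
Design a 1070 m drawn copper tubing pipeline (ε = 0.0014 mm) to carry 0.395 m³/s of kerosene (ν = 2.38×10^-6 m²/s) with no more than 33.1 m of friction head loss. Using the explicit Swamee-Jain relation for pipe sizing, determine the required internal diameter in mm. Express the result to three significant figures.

Swamee-Jain (Type III): D = 0.66·[ε^1.25·(LQ²/(gh_f))^4.75 + ν·Q^9.4·(L/(gh_f))^5.2]^0.04
LQ²/(gh_f) = 0.5141; L/(gh_f) = 3.295
Term 1 = ε^1.25·(…)^4.75 = 2.04×10^-9; Term 2 = ν·Q^9.4·(…)^5.2 = 1.89×10^-7
D = 0.66·(2.04×10^-9 + 1.89×10^-7)^0.04 = 0.3555 m = 355 mm
Check: V = 3.98 m/s, Re = 5.94×10^5, f = 0.01277, h_f = 31.0 m ≈ 33.1 m ✓

D ≈ 355 mm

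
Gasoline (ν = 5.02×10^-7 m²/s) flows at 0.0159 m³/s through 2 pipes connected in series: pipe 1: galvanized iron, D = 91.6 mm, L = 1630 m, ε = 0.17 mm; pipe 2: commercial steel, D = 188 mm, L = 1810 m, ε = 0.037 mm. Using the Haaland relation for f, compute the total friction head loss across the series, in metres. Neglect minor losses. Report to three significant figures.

H ≈ 126 m

Pipe 1: V = 2.413 m/s, Re = 4.40×10^5, ε/D = 0.00186, f = 0.02339, h_1 = f(L/D)V²/2g = 123.5 m
Pipe 2: V = 0.5728 m/s, Re = 2.15×10^5, ε/D = 1.97×10^-4, f = 0.01670, h_2 = f(L/D)V²/2g = 2.688 m
Series → Q common, losses add: H = Σh = 126.2 m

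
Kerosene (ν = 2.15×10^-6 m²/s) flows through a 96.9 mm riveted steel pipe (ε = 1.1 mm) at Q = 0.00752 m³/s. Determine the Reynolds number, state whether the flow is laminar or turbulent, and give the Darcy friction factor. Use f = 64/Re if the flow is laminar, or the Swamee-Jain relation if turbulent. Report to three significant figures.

Re ≈ 4.60×10^4; turbulent; f ≈ 0.0412

V = 4Q/(πD²) = 1.020 m/s
Re = VD/ν = 1.020·0.0969/2.15×10^-6 = 4.60×10^4
Re > 4000 → turbulent; ε/D = 0.0114
Swamee-Jain: f = 0.04117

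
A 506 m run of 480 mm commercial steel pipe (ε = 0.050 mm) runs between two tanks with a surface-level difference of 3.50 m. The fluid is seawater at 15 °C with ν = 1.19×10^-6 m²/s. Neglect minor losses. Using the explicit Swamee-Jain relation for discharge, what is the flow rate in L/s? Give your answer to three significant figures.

Swamee-Jain (Type II): Q = -0.965·√(gD⁵h_f/L)·ln[ε/(3.7D) + √(3.17ν²L/(gD³h_f))]
√(gD⁵h_f/L) = √(9.81·0.480⁵·3.50/506) = 0.04158
ε/(3.7D) = 2.82×10^-5; √(3.17ν²L/(gD³h_f)) = 2.45×10^-5
Q = -0.965·0.04158·ln(5.261×10^-5) = 0.3953 m³/s
Check: V = 2.18 m/s, Re = 8.81×10^5, f = 0.01371, h_f = 3.52 m ≈ 3.50 m ✓

Q ≈ 395 L/s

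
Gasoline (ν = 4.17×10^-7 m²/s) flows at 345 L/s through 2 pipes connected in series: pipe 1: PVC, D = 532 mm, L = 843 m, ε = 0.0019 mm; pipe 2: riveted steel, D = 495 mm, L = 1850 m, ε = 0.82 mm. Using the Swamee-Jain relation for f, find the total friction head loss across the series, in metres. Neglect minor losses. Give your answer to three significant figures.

Pipe 1: V = 1.552 m/s, Re = 1.98×10^6, ε/D = 3.57×10^-6, f = 0.01052, h_1 = f(L/D)V²/2g = 2.046 m
Pipe 2: V = 1.793 m/s, Re = 2.13×10^6, ε/D = 0.00166, f = 0.02244, h_2 = f(L/D)V²/2g = 13.74 m
Series → Q common, losses add: H = Σh = 15.78 m

H ≈ 15.8 m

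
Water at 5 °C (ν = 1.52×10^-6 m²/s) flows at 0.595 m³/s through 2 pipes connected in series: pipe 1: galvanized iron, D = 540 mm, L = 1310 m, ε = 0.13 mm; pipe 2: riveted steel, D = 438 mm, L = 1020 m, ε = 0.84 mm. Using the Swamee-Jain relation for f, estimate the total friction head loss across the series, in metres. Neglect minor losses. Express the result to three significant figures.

Pipe 1: V = 2.598 m/s, Re = 9.23×10^5, ε/D = 2.41×10^-4, f = 0.01526, h_1 = f(L/D)V²/2g = 12.74 m
Pipe 2: V = 3.949 m/s, Re = 1.14×10^6, ε/D = 0.00192, f = 0.02340, h_2 = f(L/D)V²/2g = 43.31 m
Series → Q common, losses add: H = Σh = 56.04 m

H ≈ 56.0 m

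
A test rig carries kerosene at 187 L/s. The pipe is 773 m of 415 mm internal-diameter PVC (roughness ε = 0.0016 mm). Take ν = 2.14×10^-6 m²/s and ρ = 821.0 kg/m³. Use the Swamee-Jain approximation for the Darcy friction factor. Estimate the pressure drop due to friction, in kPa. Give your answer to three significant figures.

Δp ≈ 21.5 kPa

V = 4Q/(πD²) = 4·0.187/(π·0.415²) = 1.382 m/s
Re = VD/ν = 1.382·0.415/2.14×10^-6 = 2.68×10^5 → turbulent
ε/D = 0.0016/415 = 3.86×10^-6
Swamee-Jain: f = 0.01472
h_f = f(L/D)V²/(2g) = 0.01472·(773/0.415)·1.382²/(2·9.81) = 2.672 m
Δp = ρg·h_f = 821.0·9.81·2.672 = 21.52 kPa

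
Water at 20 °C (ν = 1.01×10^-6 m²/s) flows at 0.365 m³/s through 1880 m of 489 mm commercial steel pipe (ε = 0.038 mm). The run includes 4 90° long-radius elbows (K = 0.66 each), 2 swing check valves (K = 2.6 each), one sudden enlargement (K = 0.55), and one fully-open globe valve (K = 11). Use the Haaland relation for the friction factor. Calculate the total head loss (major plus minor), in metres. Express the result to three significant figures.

V = 4Q/(πD²) = 1.944 m/s; V²/2g = 0.1925 m
Re = 9.41×10^5, ε/D = 7.77×10^-5 → f = 0.01306 (Haaland)
Major: h_f = f(L/D)·V²/2g = 0.01306·3845·0.1925 = 9.666 m
Minor: ΣK = 19.4; h_m = ΣK·V²/2g = 3.733 m
Total H_L = 9.666 + 3.733 = 13.40 m

H_L ≈ 13.4 m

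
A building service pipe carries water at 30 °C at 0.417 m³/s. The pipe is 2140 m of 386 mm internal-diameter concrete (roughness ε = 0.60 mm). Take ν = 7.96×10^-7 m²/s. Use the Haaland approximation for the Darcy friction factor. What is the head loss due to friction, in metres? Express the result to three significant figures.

V = 4Q/(πD²) = 4·0.417/(π·0.386²) = 3.563 m/s
Re = VD/ν = 3.563·0.386/7.96×10^-7 = 1.73×10^6 → turbulent
ε/D = 0.60/386 = 0.00155
Haaland: f = 0.02208
h_f = f(L/D)V²/(2g) = 0.02208·(2140/0.386)·3.563²/(2·9.81) = 79.24 m

h_f ≈ 79.2 m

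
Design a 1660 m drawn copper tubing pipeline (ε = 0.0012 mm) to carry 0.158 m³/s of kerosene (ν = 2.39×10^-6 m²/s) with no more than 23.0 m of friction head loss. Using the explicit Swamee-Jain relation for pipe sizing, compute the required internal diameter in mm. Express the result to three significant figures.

D ≈ 298 mm

Swamee-Jain (Type III): D = 0.66·[ε^1.25·(LQ²/(gh_f))^4.75 + ν·Q^9.4·(L/(gh_f))^5.2]^0.04
LQ²/(gh_f) = 0.1837; L/(gh_f) = 7.357
Term 1 = ε^1.25·(…)^4.75 = 1.27×10^-11; Term 2 = ν·Q^9.4·(…)^5.2 = 2.25×10^-9
D = 0.66·(1.27×10^-11 + 2.25×10^-9)^0.04 = 0.2977 m = 298 mm
Check: V = 2.27 m/s, Re = 2.83×10^5, f = 0.01458, h_f = 21.4 m ≈ 23.0 m ✓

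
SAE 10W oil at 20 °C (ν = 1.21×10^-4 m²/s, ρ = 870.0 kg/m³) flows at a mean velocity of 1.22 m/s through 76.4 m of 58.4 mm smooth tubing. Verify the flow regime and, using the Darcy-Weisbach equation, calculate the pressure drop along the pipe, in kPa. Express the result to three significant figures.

Δp ≈ 92.1 kPa

Re = VD/ν = 1.22·0.05840/1.21×10^-4 = 589 → laminar (Re < 2300)
f = 64/Re = 0.1087
h_f = f(L/D)V²/(2g) = 0.1087·(76.4/0.05840)·1.22²/(2·9.81) = 10.79 m
Δp = ρg·h_f = 870.0·9.81·10.79 = 92.06 kPa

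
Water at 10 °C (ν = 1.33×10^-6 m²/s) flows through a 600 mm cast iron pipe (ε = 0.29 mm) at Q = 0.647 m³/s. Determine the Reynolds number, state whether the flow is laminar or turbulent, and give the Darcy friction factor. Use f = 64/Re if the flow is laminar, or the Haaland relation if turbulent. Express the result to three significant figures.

Re ≈ 1.03×10^6; turbulent; f ≈ 0.0170

V = 4Q/(πD²) = 2.288 m/s
Re = VD/ν = 2.288·0.600/1.33×10^-6 = 1.03×10^6
Re > 4000 → turbulent; ε/D = 4.83×10^-4
Haaland: f = 0.01704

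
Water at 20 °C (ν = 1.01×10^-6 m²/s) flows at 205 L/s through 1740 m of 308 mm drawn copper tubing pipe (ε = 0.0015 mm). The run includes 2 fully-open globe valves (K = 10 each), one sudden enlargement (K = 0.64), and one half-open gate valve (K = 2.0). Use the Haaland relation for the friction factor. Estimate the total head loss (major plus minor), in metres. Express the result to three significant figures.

V = 4Q/(πD²) = 2.751 m/s; V²/2g = 0.3859 m
Re = 8.39×10^5, ε/D = 4.87×10^-6 → f = 0.01201 (Haaland)
Major: h_f = f(L/D)·V²/2g = 0.01201·5649·0.3859 = 26.18 m
Minor: ΣK = 22.6; h_m = ΣK·V²/2g = 8.736 m
Total H_L = 26.18 + 8.736 = 34.91 m

H_L ≈ 34.9 m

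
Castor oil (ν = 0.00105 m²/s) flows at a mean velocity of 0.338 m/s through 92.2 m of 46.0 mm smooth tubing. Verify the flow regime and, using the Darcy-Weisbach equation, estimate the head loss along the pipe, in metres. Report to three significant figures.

Re = VD/ν = 0.338·0.04600/0.00105 = 14.8 → laminar (Re < 2300)
f = 64/Re = 4.322
h_f = f(L/D)V²/(2g) = 4.322·(92.2/0.04600)·0.338²/(2·9.81) = 50.44 m

h_f ≈ 50.4 m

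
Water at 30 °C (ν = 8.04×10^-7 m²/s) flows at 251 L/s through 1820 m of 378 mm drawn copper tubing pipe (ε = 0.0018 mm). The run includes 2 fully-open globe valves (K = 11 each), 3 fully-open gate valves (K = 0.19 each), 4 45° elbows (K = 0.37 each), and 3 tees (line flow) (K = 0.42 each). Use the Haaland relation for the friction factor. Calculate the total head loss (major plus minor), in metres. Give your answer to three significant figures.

V = 4Q/(πD²) = 2.237 m/s; V²/2g = 0.2550 m
Re = 1.05×10^6, ε/D = 4.76×10^-6 → f = 0.01157 (Haaland)
Major: h_f = f(L/D)·V²/2g = 0.01157·4815·0.2550 = 14.21 m
Minor: ΣK = 25.3; h_m = ΣK·V²/2g = 6.453 m
Total H_L = 14.21 + 6.453 = 20.66 m

H_L ≈ 20.7 m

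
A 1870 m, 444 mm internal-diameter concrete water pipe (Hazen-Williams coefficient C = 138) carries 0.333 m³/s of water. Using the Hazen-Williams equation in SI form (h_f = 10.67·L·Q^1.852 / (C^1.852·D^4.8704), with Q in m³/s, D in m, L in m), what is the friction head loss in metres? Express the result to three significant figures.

h_f ≈ 14.8 m

h_f = 10.67·1870·0.333^1.852 / (138^1.852·0.444^4.8704) = 14.79 m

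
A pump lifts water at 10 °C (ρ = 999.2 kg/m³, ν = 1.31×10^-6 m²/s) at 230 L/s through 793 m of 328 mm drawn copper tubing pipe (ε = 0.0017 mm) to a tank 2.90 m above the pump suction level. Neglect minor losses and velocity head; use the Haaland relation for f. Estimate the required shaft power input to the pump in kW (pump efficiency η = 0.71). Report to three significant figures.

P_shaft ≈ 45.3 kW

V = 4Q/(πD²) = 2.722 m/s; Re = 6.82×10^5; ε/D = 5.18×10^-6; f = 0.01244
h_f = f(L/D)V²/2g = 11.36 m
Total head H = z + h_f = 2.90 + 11.36 = 14.26 m
P_hyd = ρgQH = 999.2·9.81·0.230·14.26 = 32.14 kW
P_shaft = P_hyd/η = 32.14/0.71 = 45.27 kW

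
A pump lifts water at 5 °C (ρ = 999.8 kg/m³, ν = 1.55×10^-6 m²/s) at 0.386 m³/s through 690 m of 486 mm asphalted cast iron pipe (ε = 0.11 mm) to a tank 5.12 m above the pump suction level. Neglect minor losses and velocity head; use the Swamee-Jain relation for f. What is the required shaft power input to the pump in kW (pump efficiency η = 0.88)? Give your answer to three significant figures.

V = 4Q/(πD²) = 2.081 m/s; Re = 6.52×10^5; ε/D = 2.26×10^-4; f = 0.01544
h_f = f(L/D)V²/2g = 4.838 m
Total head H = z + h_f = 5.12 + 4.838 = 9.958 m
P_hyd = ρgQH = 999.8·9.81·0.386·9.958 = 37.70 kW
P_shaft = P_hyd/η = 37.70/0.88 = 42.84 kW

P_shaft ≈ 42.8 kW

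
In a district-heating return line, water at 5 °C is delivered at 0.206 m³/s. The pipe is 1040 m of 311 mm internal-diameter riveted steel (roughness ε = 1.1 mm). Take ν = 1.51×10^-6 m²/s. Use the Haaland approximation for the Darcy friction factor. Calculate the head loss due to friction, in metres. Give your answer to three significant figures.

h_f ≈ 34.7 m

V = 4Q/(πD²) = 4·0.206/(π·0.311²) = 2.712 m/s
Re = VD/ν = 2.712·0.311/1.51×10^-6 = 5.59×10^5 → turbulent
ε/D = 1.1/311 = 0.00354
Haaland: f = 0.02767
h_f = f(L/D)V²/(2g) = 0.02767·(1040/0.311)·2.712²/(2·9.81) = 34.68 m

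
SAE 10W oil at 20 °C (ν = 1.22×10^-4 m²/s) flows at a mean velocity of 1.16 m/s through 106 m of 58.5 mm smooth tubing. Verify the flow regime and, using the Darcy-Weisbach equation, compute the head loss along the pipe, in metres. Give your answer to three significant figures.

h_f ≈ 14.3 m

Re = VD/ν = 1.16·0.05850/1.22×10^-4 = 556 → laminar (Re < 2300)
f = 64/Re = 0.1151
h_f = f(L/D)V²/(2g) = 0.1151·(106/0.05850)·1.16²/(2·9.81) = 14.30 m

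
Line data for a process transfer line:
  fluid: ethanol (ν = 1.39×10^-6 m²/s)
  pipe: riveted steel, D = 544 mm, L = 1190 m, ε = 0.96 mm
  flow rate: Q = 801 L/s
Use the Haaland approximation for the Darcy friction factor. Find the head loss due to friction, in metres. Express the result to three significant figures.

V = 4Q/(πD²) = 4·0.801/(π·0.544²) = 3.446 m/s
Re = VD/ν = 3.446·0.544/1.39×10^-6 = 1.35×10^6 → turbulent
ε/D = 0.96/544 = 0.00176
Haaland: f = 0.02284
h_f = f(L/D)V²/(2g) = 0.02284·(1190/0.544)·3.446²/(2·9.81) = 30.24 m

h_f ≈ 30.2 m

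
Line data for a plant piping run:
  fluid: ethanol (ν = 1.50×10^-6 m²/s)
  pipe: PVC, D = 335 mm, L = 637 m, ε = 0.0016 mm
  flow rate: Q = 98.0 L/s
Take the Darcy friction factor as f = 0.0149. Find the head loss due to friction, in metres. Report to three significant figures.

h_f ≈ 1.79 m

V = 4Q/(πD²) = 4·0.0980/(π·0.335²) = 1.112 m/s
h_f = f(L/D)V²/(2g) = 0.01490·(637/0.335)·1.112²/(2·9.81) = 1.785 m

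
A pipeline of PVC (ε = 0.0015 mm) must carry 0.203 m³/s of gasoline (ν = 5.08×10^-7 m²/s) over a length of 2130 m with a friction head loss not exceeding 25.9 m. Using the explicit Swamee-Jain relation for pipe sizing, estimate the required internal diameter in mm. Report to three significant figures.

Swamee-Jain (Type III): D = 0.66·[ε^1.25·(LQ²/(gh_f))^4.75 + ν·Q^9.4·(L/(gh_f))^5.2]^0.04
LQ²/(gh_f) = 0.3455; L/(gh_f) = 8.383
Term 1 = ε^1.25·(…)^4.75 = 3.37×10^-10; Term 2 = ν·Q^9.4·(…)^5.2 = 9.96×10^-9
D = 0.66·(3.37×10^-10 + 9.96×10^-9)^0.04 = 0.3163 m = 316 mm
Check: V = 2.58 m/s, Re = 1.61×10^6, f = 0.01089, h_f = 25.0 m ≈ 25.9 m ✓

D ≈ 316 mm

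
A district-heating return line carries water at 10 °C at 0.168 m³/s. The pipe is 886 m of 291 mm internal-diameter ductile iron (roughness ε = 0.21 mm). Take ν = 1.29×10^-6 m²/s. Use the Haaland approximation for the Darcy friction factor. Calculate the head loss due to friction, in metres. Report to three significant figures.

V = 4Q/(πD²) = 4·0.168/(π·0.291²) = 2.526 m/s
Re = VD/ν = 2.526·0.291/1.29×10^-6 = 5.70×10^5 → turbulent
ε/D = 0.21/291 = 7.22×10^-4
Haaland: f = 0.01878
h_f = f(L/D)V²/(2g) = 0.01878·(886/0.291)·2.526²/(2·9.81) = 18.60 m

h_f ≈ 18.6 m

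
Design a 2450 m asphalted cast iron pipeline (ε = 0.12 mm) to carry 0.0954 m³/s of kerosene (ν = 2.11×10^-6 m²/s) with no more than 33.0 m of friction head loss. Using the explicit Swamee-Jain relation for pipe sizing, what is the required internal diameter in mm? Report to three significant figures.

D ≈ 257 mm

Swamee-Jain (Type III): D = 0.66·[ε^1.25·(LQ²/(gh_f))^4.75 + ν·Q^9.4·(L/(gh_f))^5.2]^0.04
LQ²/(gh_f) = 0.06888; L/(gh_f) = 7.568
Term 1 = ε^1.25·(…)^4.75 = 3.80×10^-11; Term 2 = ν·Q^9.4·(…)^5.2 = 2.01×10^-11
D = 0.66·(3.80×10^-11 + 2.01×10^-11)^0.04 = 0.2571 m = 257 mm
Check: V = 1.84 m/s, Re = 2.24×10^5, f = 0.01857, h_f = 30.4 m ≈ 33.0 m ✓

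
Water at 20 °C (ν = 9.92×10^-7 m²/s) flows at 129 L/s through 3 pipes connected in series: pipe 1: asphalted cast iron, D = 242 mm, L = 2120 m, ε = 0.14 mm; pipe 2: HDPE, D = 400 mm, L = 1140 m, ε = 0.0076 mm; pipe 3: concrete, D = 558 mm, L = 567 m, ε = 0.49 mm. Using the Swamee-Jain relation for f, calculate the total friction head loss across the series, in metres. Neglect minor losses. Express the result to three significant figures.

H ≈ 65.7 m

Pipe 1: V = 2.805 m/s, Re = 6.84×10^5, ε/D = 5.79×10^-4, f = 0.01802, h_1 = f(L/D)V²/2g = 63.29 m
Pipe 2: V = 1.027 m/s, Re = 4.14×10^5, ε/D = 1.90×10^-5, f = 0.01381, h_2 = f(L/D)V²/2g = 2.114 m
Pipe 3: V = 0.5275 m/s, Re = 2.97×10^5, ε/D = 8.78×10^-4, f = 0.02024, h_3 = f(L/D)V²/2g = 0.2916 m
Series → Q common, losses add: H = Σh = 65.69 m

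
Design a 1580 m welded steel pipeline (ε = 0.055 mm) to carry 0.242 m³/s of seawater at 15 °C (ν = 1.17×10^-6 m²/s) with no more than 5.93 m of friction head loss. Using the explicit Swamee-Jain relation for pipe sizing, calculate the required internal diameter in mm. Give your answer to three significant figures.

Swamee-Jain (Type III): D = 0.66·[ε^1.25·(LQ²/(gh_f))^4.75 + ν·Q^9.4·(L/(gh_f))^5.2]^0.04
LQ²/(gh_f) = 1.591; L/(gh_f) = 27.16
Term 1 = ε^1.25·(…)^4.75 = 4.29×10^-5; Term 2 = ν·Q^9.4·(…)^5.2 = 5.40×10^-5
D = 0.66·(4.29×10^-5 + 5.40×10^-5)^0.04 = 0.4560 m = 456 mm
Check: V = 1.48 m/s, Re = 5.77×10^5, f = 0.01448, h_f = 5.61 m ≈ 5.93 m ✓

D ≈ 456 mm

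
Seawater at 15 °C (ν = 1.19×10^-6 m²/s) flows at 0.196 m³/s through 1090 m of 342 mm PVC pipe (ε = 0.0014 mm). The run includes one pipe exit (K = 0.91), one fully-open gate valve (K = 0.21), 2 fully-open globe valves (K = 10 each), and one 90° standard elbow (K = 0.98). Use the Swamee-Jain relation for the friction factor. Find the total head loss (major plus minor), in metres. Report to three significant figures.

H_L ≈ 14.5 m

V = 4Q/(πD²) = 2.134 m/s; V²/2g = 0.2320 m
Re = 6.13×10^5, ε/D = 4.09×10^-6 → f = 0.01270 (Swamee-Jain)
Major: h_f = f(L/D)·V²/2g = 0.01270·3187·0.2320 = 9.392 m
Minor: ΣK = 22.1; h_m = ΣK·V²/2g = 5.128 m
Total H_L = 9.392 + 5.128 = 14.52 m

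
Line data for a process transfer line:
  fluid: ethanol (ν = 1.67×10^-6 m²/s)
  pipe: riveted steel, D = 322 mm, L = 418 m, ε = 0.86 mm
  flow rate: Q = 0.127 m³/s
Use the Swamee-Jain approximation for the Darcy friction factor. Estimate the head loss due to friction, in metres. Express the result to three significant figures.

V = 4Q/(πD²) = 4·0.127/(π·0.322²) = 1.560 m/s
Re = VD/ν = 1.560·0.322/1.67×10^-6 = 3.01×10^5 → turbulent
ε/D = 0.86/322 = 0.00267
Swamee-Jain: f = 0.02597
h_f = f(L/D)V²/(2g) = 0.02597·(418/0.322)·1.560²/(2·9.81) = 4.179 m

h_f ≈ 4.18 m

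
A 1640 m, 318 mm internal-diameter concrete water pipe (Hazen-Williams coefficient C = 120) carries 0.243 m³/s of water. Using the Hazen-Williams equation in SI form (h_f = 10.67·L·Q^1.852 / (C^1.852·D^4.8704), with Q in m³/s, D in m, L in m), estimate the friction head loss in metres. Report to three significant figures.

h_f ≈ 47.6 m

h_f = 10.67·1640·0.243^1.852 / (120^1.852·0.318^4.8704) = 47.63 m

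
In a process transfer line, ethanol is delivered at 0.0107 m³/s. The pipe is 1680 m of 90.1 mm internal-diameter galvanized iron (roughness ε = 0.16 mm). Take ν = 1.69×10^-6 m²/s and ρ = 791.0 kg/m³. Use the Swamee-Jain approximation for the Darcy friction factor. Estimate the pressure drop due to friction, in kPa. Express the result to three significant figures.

V = 4Q/(πD²) = 4·0.0107/(π·0.0901²) = 1.678 m/s
Re = VD/ν = 1.678·0.0901/1.69×10^-6 = 8.95×10^4 → turbulent
ε/D = 0.16/90.1 = 0.00178
Swamee-Jain: f = 0.02492
h_f = f(L/D)V²/(2g) = 0.02492·(1680/0.0901)·1.678²/(2·9.81) = 66.71 m
Δp = ρg·h_f = 791.0·9.81·66.71 = 517.6 kPa

Δp ≈ 518 kPa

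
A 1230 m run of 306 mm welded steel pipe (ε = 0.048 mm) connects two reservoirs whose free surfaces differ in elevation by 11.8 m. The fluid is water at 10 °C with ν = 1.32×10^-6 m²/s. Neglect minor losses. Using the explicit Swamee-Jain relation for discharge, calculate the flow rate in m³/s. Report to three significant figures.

Q ≈ 0.143 m³/s

Swamee-Jain (Type II): Q = -0.965·√(gD⁵h_f/L)·ln[ε/(3.7D) + √(3.17ν²L/(gD³h_f))]
√(gD⁵h_f/L) = √(9.81·0.306⁵·11.8/1230) = 0.01589
ε/(3.7D) = 4.24×10^-5; √(3.17ν²L/(gD³h_f)) = 4.53×10^-5
Q = -0.965·0.01589·ln(8.765×10^-5) = 0.1433 m³/s
Check: V = 1.95 m/s, Re = 4.52×10^5, f = 0.01524, h_f = 11.8 m ≈ 11.8 m ✓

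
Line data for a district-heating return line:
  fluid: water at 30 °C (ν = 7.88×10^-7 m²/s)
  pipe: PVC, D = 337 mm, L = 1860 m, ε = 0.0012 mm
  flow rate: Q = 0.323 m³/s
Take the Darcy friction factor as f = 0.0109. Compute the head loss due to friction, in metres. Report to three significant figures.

h_f ≈ 40.2 m

V = 4Q/(πD²) = 4·0.323/(π·0.337²) = 3.621 m/s
h_f = f(L/D)V²/(2g) = 0.01090·(1860/0.337)·3.621²/(2·9.81) = 40.21 m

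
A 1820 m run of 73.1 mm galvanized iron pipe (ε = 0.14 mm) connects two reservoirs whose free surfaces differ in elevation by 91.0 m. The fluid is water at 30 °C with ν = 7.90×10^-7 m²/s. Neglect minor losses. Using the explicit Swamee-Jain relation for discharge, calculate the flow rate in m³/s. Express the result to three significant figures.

Q ≈ 0.00721 m³/s

Swamee-Jain (Type II): Q = -0.965·√(gD⁵h_f/L)·ln[ε/(3.7D) + √(3.17ν²L/(gD³h_f))]
√(gD⁵h_f/L) = √(9.81·0.0731⁵·91.0/1820) = 0.001012
ε/(3.7D) = 5.18×10^-4; √(3.17ν²L/(gD³h_f)) = 1.02×10^-4
Q = -0.965·0.001012·ln(6.192×10^-4) = 0.007213 m³/s
Check: V = 1.72 m/s, Re = 1.59×10^5, f = 0.02448, h_f = 91.8 m ≈ 91.0 m ✓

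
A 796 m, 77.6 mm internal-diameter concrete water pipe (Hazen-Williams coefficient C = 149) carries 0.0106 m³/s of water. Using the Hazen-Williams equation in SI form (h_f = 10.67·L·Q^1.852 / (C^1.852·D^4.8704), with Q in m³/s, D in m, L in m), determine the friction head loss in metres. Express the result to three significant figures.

h_f ≈ 45.1 m

h_f = 10.67·796·0.0106^1.852 / (149^1.852·0.0776^4.8704) = 45.08 m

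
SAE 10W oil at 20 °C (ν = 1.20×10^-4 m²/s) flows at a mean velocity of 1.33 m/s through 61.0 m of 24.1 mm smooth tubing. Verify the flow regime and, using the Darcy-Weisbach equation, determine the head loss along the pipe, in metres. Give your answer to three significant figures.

h_f ≈ 54.7 m

Re = VD/ν = 1.33·0.02410/1.20×10^-4 = 267 → laminar (Re < 2300)
f = 64/Re = 0.2396
h_f = f(L/D)V²/(2g) = 0.2396·(61.0/0.02410)·1.33²/(2·9.81) = 54.68 m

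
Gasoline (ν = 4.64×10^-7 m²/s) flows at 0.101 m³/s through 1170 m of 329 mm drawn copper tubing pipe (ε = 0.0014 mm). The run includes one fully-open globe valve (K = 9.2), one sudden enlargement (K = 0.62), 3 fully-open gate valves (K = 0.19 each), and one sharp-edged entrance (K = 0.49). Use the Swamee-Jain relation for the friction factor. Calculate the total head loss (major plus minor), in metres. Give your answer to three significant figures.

H_L ≈ 3.86 m

V = 4Q/(πD²) = 1.188 m/s; V²/2g = 0.07194 m
Re = 8.42×10^5, ε/D = 4.26×10^-6 → f = 0.01205 (Swamee-Jain)
Major: h_f = f(L/D)·V²/2g = 0.01205·3556·0.07194 = 3.082 m
Minor: ΣK = 10.9; h_m = ΣK·V²/2g = 0.7827 m
Total H_L = 3.082 + 0.7827 = 3.864 m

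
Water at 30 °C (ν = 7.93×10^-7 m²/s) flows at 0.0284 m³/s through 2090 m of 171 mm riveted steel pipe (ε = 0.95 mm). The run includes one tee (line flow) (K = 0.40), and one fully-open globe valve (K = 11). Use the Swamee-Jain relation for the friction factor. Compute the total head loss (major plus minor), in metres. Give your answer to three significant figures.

H_L ≈ 31.2 m

V = 4Q/(πD²) = 1.237 m/s; V²/2g = 0.07794 m
Re = 2.67×10^5, ε/D = 0.00556 → f = 0.03184 (Swamee-Jain)
Major: h_f = f(L/D)·V²/2g = 0.03184·12222·0.07794 = 30.33 m
Minor: ΣK = 11.4; h_m = ΣK·V²/2g = 0.8885 m
Total H_L = 30.33 + 0.8885 = 31.22 m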